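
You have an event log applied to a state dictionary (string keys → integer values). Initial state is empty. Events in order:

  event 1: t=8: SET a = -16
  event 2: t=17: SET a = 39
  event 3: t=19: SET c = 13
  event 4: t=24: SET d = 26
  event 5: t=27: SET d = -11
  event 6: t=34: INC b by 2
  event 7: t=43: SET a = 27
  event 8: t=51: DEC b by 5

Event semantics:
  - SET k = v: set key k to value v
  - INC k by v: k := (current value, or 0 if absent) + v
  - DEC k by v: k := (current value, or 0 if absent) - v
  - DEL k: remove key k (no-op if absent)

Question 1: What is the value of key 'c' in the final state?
Answer: 13

Derivation:
Track key 'c' through all 8 events:
  event 1 (t=8: SET a = -16): c unchanged
  event 2 (t=17: SET a = 39): c unchanged
  event 3 (t=19: SET c = 13): c (absent) -> 13
  event 4 (t=24: SET d = 26): c unchanged
  event 5 (t=27: SET d = -11): c unchanged
  event 6 (t=34: INC b by 2): c unchanged
  event 7 (t=43: SET a = 27): c unchanged
  event 8 (t=51: DEC b by 5): c unchanged
Final: c = 13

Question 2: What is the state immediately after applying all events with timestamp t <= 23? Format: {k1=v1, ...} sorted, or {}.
Apply events with t <= 23 (3 events):
  after event 1 (t=8: SET a = -16): {a=-16}
  after event 2 (t=17: SET a = 39): {a=39}
  after event 3 (t=19: SET c = 13): {a=39, c=13}

Answer: {a=39, c=13}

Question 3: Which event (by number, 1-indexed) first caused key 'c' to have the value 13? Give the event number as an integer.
Answer: 3

Derivation:
Looking for first event where c becomes 13:
  event 3: c (absent) -> 13  <-- first match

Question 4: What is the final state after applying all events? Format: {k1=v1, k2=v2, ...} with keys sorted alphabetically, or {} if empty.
Answer: {a=27, b=-3, c=13, d=-11}

Derivation:
  after event 1 (t=8: SET a = -16): {a=-16}
  after event 2 (t=17: SET a = 39): {a=39}
  after event 3 (t=19: SET c = 13): {a=39, c=13}
  after event 4 (t=24: SET d = 26): {a=39, c=13, d=26}
  after event 5 (t=27: SET d = -11): {a=39, c=13, d=-11}
  after event 6 (t=34: INC b by 2): {a=39, b=2, c=13, d=-11}
  after event 7 (t=43: SET a = 27): {a=27, b=2, c=13, d=-11}
  after event 8 (t=51: DEC b by 5): {a=27, b=-3, c=13, d=-11}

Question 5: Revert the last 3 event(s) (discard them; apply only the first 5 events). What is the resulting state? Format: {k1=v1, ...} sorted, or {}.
Answer: {a=39, c=13, d=-11}

Derivation:
Keep first 5 events (discard last 3):
  after event 1 (t=8: SET a = -16): {a=-16}
  after event 2 (t=17: SET a = 39): {a=39}
  after event 3 (t=19: SET c = 13): {a=39, c=13}
  after event 4 (t=24: SET d = 26): {a=39, c=13, d=26}
  after event 5 (t=27: SET d = -11): {a=39, c=13, d=-11}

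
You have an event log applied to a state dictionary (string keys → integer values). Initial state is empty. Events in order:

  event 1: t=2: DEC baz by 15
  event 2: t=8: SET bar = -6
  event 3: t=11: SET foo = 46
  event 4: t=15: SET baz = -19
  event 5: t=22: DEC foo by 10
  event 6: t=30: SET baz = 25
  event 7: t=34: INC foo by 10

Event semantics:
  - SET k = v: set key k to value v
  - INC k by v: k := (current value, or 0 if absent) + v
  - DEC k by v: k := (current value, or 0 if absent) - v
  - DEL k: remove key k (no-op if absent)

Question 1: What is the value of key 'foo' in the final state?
Track key 'foo' through all 7 events:
  event 1 (t=2: DEC baz by 15): foo unchanged
  event 2 (t=8: SET bar = -6): foo unchanged
  event 3 (t=11: SET foo = 46): foo (absent) -> 46
  event 4 (t=15: SET baz = -19): foo unchanged
  event 5 (t=22: DEC foo by 10): foo 46 -> 36
  event 6 (t=30: SET baz = 25): foo unchanged
  event 7 (t=34: INC foo by 10): foo 36 -> 46
Final: foo = 46

Answer: 46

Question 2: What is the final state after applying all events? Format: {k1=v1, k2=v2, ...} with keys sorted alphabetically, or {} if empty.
Answer: {bar=-6, baz=25, foo=46}

Derivation:
  after event 1 (t=2: DEC baz by 15): {baz=-15}
  after event 2 (t=8: SET bar = -6): {bar=-6, baz=-15}
  after event 3 (t=11: SET foo = 46): {bar=-6, baz=-15, foo=46}
  after event 4 (t=15: SET baz = -19): {bar=-6, baz=-19, foo=46}
  after event 5 (t=22: DEC foo by 10): {bar=-6, baz=-19, foo=36}
  after event 6 (t=30: SET baz = 25): {bar=-6, baz=25, foo=36}
  after event 7 (t=34: INC foo by 10): {bar=-6, baz=25, foo=46}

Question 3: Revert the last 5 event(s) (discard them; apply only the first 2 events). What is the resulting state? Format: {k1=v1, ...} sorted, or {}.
Keep first 2 events (discard last 5):
  after event 1 (t=2: DEC baz by 15): {baz=-15}
  after event 2 (t=8: SET bar = -6): {bar=-6, baz=-15}

Answer: {bar=-6, baz=-15}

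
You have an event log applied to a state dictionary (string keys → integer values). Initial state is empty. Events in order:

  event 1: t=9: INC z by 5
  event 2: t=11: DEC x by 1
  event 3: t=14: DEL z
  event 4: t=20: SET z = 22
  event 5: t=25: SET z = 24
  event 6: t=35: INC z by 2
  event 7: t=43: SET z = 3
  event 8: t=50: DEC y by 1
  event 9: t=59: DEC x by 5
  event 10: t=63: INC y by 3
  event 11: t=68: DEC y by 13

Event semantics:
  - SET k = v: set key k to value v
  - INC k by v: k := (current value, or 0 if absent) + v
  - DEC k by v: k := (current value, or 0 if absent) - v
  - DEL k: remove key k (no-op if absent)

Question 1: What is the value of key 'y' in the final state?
Answer: -11

Derivation:
Track key 'y' through all 11 events:
  event 1 (t=9: INC z by 5): y unchanged
  event 2 (t=11: DEC x by 1): y unchanged
  event 3 (t=14: DEL z): y unchanged
  event 4 (t=20: SET z = 22): y unchanged
  event 5 (t=25: SET z = 24): y unchanged
  event 6 (t=35: INC z by 2): y unchanged
  event 7 (t=43: SET z = 3): y unchanged
  event 8 (t=50: DEC y by 1): y (absent) -> -1
  event 9 (t=59: DEC x by 5): y unchanged
  event 10 (t=63: INC y by 3): y -1 -> 2
  event 11 (t=68: DEC y by 13): y 2 -> -11
Final: y = -11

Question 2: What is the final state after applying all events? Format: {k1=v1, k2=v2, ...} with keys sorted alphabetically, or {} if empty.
  after event 1 (t=9: INC z by 5): {z=5}
  after event 2 (t=11: DEC x by 1): {x=-1, z=5}
  after event 3 (t=14: DEL z): {x=-1}
  after event 4 (t=20: SET z = 22): {x=-1, z=22}
  after event 5 (t=25: SET z = 24): {x=-1, z=24}
  after event 6 (t=35: INC z by 2): {x=-1, z=26}
  after event 7 (t=43: SET z = 3): {x=-1, z=3}
  after event 8 (t=50: DEC y by 1): {x=-1, y=-1, z=3}
  after event 9 (t=59: DEC x by 5): {x=-6, y=-1, z=3}
  after event 10 (t=63: INC y by 3): {x=-6, y=2, z=3}
  after event 11 (t=68: DEC y by 13): {x=-6, y=-11, z=3}

Answer: {x=-6, y=-11, z=3}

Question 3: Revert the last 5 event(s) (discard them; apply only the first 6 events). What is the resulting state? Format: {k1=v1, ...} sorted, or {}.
Answer: {x=-1, z=26}

Derivation:
Keep first 6 events (discard last 5):
  after event 1 (t=9: INC z by 5): {z=5}
  after event 2 (t=11: DEC x by 1): {x=-1, z=5}
  after event 3 (t=14: DEL z): {x=-1}
  after event 4 (t=20: SET z = 22): {x=-1, z=22}
  after event 5 (t=25: SET z = 24): {x=-1, z=24}
  after event 6 (t=35: INC z by 2): {x=-1, z=26}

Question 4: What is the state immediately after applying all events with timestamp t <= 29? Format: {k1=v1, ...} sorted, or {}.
Apply events with t <= 29 (5 events):
  after event 1 (t=9: INC z by 5): {z=5}
  after event 2 (t=11: DEC x by 1): {x=-1, z=5}
  after event 3 (t=14: DEL z): {x=-1}
  after event 4 (t=20: SET z = 22): {x=-1, z=22}
  after event 5 (t=25: SET z = 24): {x=-1, z=24}

Answer: {x=-1, z=24}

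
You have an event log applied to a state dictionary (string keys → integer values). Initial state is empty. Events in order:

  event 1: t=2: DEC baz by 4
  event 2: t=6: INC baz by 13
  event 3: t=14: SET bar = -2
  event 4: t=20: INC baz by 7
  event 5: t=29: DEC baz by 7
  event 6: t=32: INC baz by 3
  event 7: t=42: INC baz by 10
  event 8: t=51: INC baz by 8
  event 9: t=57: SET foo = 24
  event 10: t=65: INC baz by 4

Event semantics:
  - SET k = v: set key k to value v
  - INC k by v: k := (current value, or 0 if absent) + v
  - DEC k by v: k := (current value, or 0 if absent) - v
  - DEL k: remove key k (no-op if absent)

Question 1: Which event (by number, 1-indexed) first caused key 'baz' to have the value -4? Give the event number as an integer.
Looking for first event where baz becomes -4:
  event 1: baz (absent) -> -4  <-- first match

Answer: 1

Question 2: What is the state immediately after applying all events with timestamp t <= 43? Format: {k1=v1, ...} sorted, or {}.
Answer: {bar=-2, baz=22}

Derivation:
Apply events with t <= 43 (7 events):
  after event 1 (t=2: DEC baz by 4): {baz=-4}
  after event 2 (t=6: INC baz by 13): {baz=9}
  after event 3 (t=14: SET bar = -2): {bar=-2, baz=9}
  after event 4 (t=20: INC baz by 7): {bar=-2, baz=16}
  after event 5 (t=29: DEC baz by 7): {bar=-2, baz=9}
  after event 6 (t=32: INC baz by 3): {bar=-2, baz=12}
  after event 7 (t=42: INC baz by 10): {bar=-2, baz=22}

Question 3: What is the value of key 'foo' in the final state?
Answer: 24

Derivation:
Track key 'foo' through all 10 events:
  event 1 (t=2: DEC baz by 4): foo unchanged
  event 2 (t=6: INC baz by 13): foo unchanged
  event 3 (t=14: SET bar = -2): foo unchanged
  event 4 (t=20: INC baz by 7): foo unchanged
  event 5 (t=29: DEC baz by 7): foo unchanged
  event 6 (t=32: INC baz by 3): foo unchanged
  event 7 (t=42: INC baz by 10): foo unchanged
  event 8 (t=51: INC baz by 8): foo unchanged
  event 9 (t=57: SET foo = 24): foo (absent) -> 24
  event 10 (t=65: INC baz by 4): foo unchanged
Final: foo = 24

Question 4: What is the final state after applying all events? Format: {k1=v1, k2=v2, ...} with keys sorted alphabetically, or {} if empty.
  after event 1 (t=2: DEC baz by 4): {baz=-4}
  after event 2 (t=6: INC baz by 13): {baz=9}
  after event 3 (t=14: SET bar = -2): {bar=-2, baz=9}
  after event 4 (t=20: INC baz by 7): {bar=-2, baz=16}
  after event 5 (t=29: DEC baz by 7): {bar=-2, baz=9}
  after event 6 (t=32: INC baz by 3): {bar=-2, baz=12}
  after event 7 (t=42: INC baz by 10): {bar=-2, baz=22}
  after event 8 (t=51: INC baz by 8): {bar=-2, baz=30}
  after event 9 (t=57: SET foo = 24): {bar=-2, baz=30, foo=24}
  after event 10 (t=65: INC baz by 4): {bar=-2, baz=34, foo=24}

Answer: {bar=-2, baz=34, foo=24}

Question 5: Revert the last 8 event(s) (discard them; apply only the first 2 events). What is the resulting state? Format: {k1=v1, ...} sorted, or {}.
Answer: {baz=9}

Derivation:
Keep first 2 events (discard last 8):
  after event 1 (t=2: DEC baz by 4): {baz=-4}
  after event 2 (t=6: INC baz by 13): {baz=9}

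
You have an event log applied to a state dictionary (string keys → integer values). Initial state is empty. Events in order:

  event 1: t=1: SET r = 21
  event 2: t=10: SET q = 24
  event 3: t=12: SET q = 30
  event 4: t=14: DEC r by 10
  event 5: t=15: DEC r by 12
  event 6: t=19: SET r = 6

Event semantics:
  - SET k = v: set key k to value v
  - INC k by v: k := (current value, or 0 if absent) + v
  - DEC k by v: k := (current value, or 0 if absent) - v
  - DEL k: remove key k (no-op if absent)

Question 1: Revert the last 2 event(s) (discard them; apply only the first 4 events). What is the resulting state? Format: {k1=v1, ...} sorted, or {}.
Answer: {q=30, r=11}

Derivation:
Keep first 4 events (discard last 2):
  after event 1 (t=1: SET r = 21): {r=21}
  after event 2 (t=10: SET q = 24): {q=24, r=21}
  after event 3 (t=12: SET q = 30): {q=30, r=21}
  after event 4 (t=14: DEC r by 10): {q=30, r=11}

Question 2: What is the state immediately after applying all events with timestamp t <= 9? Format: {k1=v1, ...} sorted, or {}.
Answer: {r=21}

Derivation:
Apply events with t <= 9 (1 events):
  after event 1 (t=1: SET r = 21): {r=21}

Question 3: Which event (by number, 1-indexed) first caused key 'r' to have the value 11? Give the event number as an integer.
Looking for first event where r becomes 11:
  event 1: r = 21
  event 2: r = 21
  event 3: r = 21
  event 4: r 21 -> 11  <-- first match

Answer: 4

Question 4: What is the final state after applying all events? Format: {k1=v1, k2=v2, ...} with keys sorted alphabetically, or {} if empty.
  after event 1 (t=1: SET r = 21): {r=21}
  after event 2 (t=10: SET q = 24): {q=24, r=21}
  after event 3 (t=12: SET q = 30): {q=30, r=21}
  after event 4 (t=14: DEC r by 10): {q=30, r=11}
  after event 5 (t=15: DEC r by 12): {q=30, r=-1}
  after event 6 (t=19: SET r = 6): {q=30, r=6}

Answer: {q=30, r=6}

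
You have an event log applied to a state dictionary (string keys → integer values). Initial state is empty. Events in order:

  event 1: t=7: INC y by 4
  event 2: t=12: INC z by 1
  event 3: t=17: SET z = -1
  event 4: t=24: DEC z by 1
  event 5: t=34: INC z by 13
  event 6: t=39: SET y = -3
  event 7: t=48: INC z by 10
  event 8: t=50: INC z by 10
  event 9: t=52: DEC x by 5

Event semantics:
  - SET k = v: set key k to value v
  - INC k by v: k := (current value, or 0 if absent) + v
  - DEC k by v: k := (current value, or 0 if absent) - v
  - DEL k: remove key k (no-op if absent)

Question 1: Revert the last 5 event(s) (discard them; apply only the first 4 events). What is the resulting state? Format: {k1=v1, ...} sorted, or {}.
Keep first 4 events (discard last 5):
  after event 1 (t=7: INC y by 4): {y=4}
  after event 2 (t=12: INC z by 1): {y=4, z=1}
  after event 3 (t=17: SET z = -1): {y=4, z=-1}
  after event 4 (t=24: DEC z by 1): {y=4, z=-2}

Answer: {y=4, z=-2}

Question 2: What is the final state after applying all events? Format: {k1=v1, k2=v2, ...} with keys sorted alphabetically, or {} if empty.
Answer: {x=-5, y=-3, z=31}

Derivation:
  after event 1 (t=7: INC y by 4): {y=4}
  after event 2 (t=12: INC z by 1): {y=4, z=1}
  after event 3 (t=17: SET z = -1): {y=4, z=-1}
  after event 4 (t=24: DEC z by 1): {y=4, z=-2}
  after event 5 (t=34: INC z by 13): {y=4, z=11}
  after event 6 (t=39: SET y = -3): {y=-3, z=11}
  after event 7 (t=48: INC z by 10): {y=-3, z=21}
  after event 8 (t=50: INC z by 10): {y=-3, z=31}
  after event 9 (t=52: DEC x by 5): {x=-5, y=-3, z=31}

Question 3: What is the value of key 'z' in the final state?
Track key 'z' through all 9 events:
  event 1 (t=7: INC y by 4): z unchanged
  event 2 (t=12: INC z by 1): z (absent) -> 1
  event 3 (t=17: SET z = -1): z 1 -> -1
  event 4 (t=24: DEC z by 1): z -1 -> -2
  event 5 (t=34: INC z by 13): z -2 -> 11
  event 6 (t=39: SET y = -3): z unchanged
  event 7 (t=48: INC z by 10): z 11 -> 21
  event 8 (t=50: INC z by 10): z 21 -> 31
  event 9 (t=52: DEC x by 5): z unchanged
Final: z = 31

Answer: 31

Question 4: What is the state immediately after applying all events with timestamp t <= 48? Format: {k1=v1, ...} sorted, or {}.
Answer: {y=-3, z=21}

Derivation:
Apply events with t <= 48 (7 events):
  after event 1 (t=7: INC y by 4): {y=4}
  after event 2 (t=12: INC z by 1): {y=4, z=1}
  after event 3 (t=17: SET z = -1): {y=4, z=-1}
  after event 4 (t=24: DEC z by 1): {y=4, z=-2}
  after event 5 (t=34: INC z by 13): {y=4, z=11}
  after event 6 (t=39: SET y = -3): {y=-3, z=11}
  after event 7 (t=48: INC z by 10): {y=-3, z=21}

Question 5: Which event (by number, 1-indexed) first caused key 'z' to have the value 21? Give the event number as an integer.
Looking for first event where z becomes 21:
  event 2: z = 1
  event 3: z = -1
  event 4: z = -2
  event 5: z = 11
  event 6: z = 11
  event 7: z 11 -> 21  <-- first match

Answer: 7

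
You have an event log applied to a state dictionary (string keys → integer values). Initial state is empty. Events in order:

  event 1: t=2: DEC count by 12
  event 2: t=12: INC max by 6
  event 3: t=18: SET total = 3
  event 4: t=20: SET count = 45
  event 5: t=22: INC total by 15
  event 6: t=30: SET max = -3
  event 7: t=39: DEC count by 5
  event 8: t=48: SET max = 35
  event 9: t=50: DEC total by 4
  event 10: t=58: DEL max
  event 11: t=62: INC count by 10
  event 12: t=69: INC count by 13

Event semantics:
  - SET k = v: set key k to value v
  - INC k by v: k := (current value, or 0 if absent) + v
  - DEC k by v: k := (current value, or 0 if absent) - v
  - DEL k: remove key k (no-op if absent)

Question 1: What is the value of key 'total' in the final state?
Answer: 14

Derivation:
Track key 'total' through all 12 events:
  event 1 (t=2: DEC count by 12): total unchanged
  event 2 (t=12: INC max by 6): total unchanged
  event 3 (t=18: SET total = 3): total (absent) -> 3
  event 4 (t=20: SET count = 45): total unchanged
  event 5 (t=22: INC total by 15): total 3 -> 18
  event 6 (t=30: SET max = -3): total unchanged
  event 7 (t=39: DEC count by 5): total unchanged
  event 8 (t=48: SET max = 35): total unchanged
  event 9 (t=50: DEC total by 4): total 18 -> 14
  event 10 (t=58: DEL max): total unchanged
  event 11 (t=62: INC count by 10): total unchanged
  event 12 (t=69: INC count by 13): total unchanged
Final: total = 14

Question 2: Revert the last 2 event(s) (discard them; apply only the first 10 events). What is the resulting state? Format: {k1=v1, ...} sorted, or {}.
Answer: {count=40, total=14}

Derivation:
Keep first 10 events (discard last 2):
  after event 1 (t=2: DEC count by 12): {count=-12}
  after event 2 (t=12: INC max by 6): {count=-12, max=6}
  after event 3 (t=18: SET total = 3): {count=-12, max=6, total=3}
  after event 4 (t=20: SET count = 45): {count=45, max=6, total=3}
  after event 5 (t=22: INC total by 15): {count=45, max=6, total=18}
  after event 6 (t=30: SET max = -3): {count=45, max=-3, total=18}
  after event 7 (t=39: DEC count by 5): {count=40, max=-3, total=18}
  after event 8 (t=48: SET max = 35): {count=40, max=35, total=18}
  after event 9 (t=50: DEC total by 4): {count=40, max=35, total=14}
  after event 10 (t=58: DEL max): {count=40, total=14}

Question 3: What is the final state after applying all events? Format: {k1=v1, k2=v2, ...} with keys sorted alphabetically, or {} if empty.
  after event 1 (t=2: DEC count by 12): {count=-12}
  after event 2 (t=12: INC max by 6): {count=-12, max=6}
  after event 3 (t=18: SET total = 3): {count=-12, max=6, total=3}
  after event 4 (t=20: SET count = 45): {count=45, max=6, total=3}
  after event 5 (t=22: INC total by 15): {count=45, max=6, total=18}
  after event 6 (t=30: SET max = -3): {count=45, max=-3, total=18}
  after event 7 (t=39: DEC count by 5): {count=40, max=-3, total=18}
  after event 8 (t=48: SET max = 35): {count=40, max=35, total=18}
  after event 9 (t=50: DEC total by 4): {count=40, max=35, total=14}
  after event 10 (t=58: DEL max): {count=40, total=14}
  after event 11 (t=62: INC count by 10): {count=50, total=14}
  after event 12 (t=69: INC count by 13): {count=63, total=14}

Answer: {count=63, total=14}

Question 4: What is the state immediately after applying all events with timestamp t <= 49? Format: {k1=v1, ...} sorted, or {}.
Answer: {count=40, max=35, total=18}

Derivation:
Apply events with t <= 49 (8 events):
  after event 1 (t=2: DEC count by 12): {count=-12}
  after event 2 (t=12: INC max by 6): {count=-12, max=6}
  after event 3 (t=18: SET total = 3): {count=-12, max=6, total=3}
  after event 4 (t=20: SET count = 45): {count=45, max=6, total=3}
  after event 5 (t=22: INC total by 15): {count=45, max=6, total=18}
  after event 6 (t=30: SET max = -3): {count=45, max=-3, total=18}
  after event 7 (t=39: DEC count by 5): {count=40, max=-3, total=18}
  after event 8 (t=48: SET max = 35): {count=40, max=35, total=18}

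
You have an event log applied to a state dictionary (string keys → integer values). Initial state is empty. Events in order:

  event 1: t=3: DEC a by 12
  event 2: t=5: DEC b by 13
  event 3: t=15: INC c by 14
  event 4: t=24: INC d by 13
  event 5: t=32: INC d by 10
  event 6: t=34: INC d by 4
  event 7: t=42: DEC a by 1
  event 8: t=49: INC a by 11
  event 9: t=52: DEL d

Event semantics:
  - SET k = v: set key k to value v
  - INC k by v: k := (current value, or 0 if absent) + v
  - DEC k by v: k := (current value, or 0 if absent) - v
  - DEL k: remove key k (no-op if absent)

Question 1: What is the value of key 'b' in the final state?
Answer: -13

Derivation:
Track key 'b' through all 9 events:
  event 1 (t=3: DEC a by 12): b unchanged
  event 2 (t=5: DEC b by 13): b (absent) -> -13
  event 3 (t=15: INC c by 14): b unchanged
  event 4 (t=24: INC d by 13): b unchanged
  event 5 (t=32: INC d by 10): b unchanged
  event 6 (t=34: INC d by 4): b unchanged
  event 7 (t=42: DEC a by 1): b unchanged
  event 8 (t=49: INC a by 11): b unchanged
  event 9 (t=52: DEL d): b unchanged
Final: b = -13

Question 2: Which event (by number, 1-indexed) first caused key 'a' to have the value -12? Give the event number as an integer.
Answer: 1

Derivation:
Looking for first event where a becomes -12:
  event 1: a (absent) -> -12  <-- first match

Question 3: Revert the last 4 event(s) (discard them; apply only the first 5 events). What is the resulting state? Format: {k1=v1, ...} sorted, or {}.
Answer: {a=-12, b=-13, c=14, d=23}

Derivation:
Keep first 5 events (discard last 4):
  after event 1 (t=3: DEC a by 12): {a=-12}
  after event 2 (t=5: DEC b by 13): {a=-12, b=-13}
  after event 3 (t=15: INC c by 14): {a=-12, b=-13, c=14}
  after event 4 (t=24: INC d by 13): {a=-12, b=-13, c=14, d=13}
  after event 5 (t=32: INC d by 10): {a=-12, b=-13, c=14, d=23}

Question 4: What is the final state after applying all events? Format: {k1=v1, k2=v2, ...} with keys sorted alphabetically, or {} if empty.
  after event 1 (t=3: DEC a by 12): {a=-12}
  after event 2 (t=5: DEC b by 13): {a=-12, b=-13}
  after event 3 (t=15: INC c by 14): {a=-12, b=-13, c=14}
  after event 4 (t=24: INC d by 13): {a=-12, b=-13, c=14, d=13}
  after event 5 (t=32: INC d by 10): {a=-12, b=-13, c=14, d=23}
  after event 6 (t=34: INC d by 4): {a=-12, b=-13, c=14, d=27}
  after event 7 (t=42: DEC a by 1): {a=-13, b=-13, c=14, d=27}
  after event 8 (t=49: INC a by 11): {a=-2, b=-13, c=14, d=27}
  after event 9 (t=52: DEL d): {a=-2, b=-13, c=14}

Answer: {a=-2, b=-13, c=14}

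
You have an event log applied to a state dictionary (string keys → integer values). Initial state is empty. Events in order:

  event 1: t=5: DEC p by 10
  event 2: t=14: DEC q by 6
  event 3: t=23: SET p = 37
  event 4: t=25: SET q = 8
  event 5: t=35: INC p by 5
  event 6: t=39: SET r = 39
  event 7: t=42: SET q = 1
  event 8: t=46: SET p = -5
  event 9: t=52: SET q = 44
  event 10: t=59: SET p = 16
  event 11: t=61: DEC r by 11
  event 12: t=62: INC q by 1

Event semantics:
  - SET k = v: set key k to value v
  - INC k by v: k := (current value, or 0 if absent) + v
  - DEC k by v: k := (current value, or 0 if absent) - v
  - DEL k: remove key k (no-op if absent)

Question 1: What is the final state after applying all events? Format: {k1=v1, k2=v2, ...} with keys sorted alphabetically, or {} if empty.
  after event 1 (t=5: DEC p by 10): {p=-10}
  after event 2 (t=14: DEC q by 6): {p=-10, q=-6}
  after event 3 (t=23: SET p = 37): {p=37, q=-6}
  after event 4 (t=25: SET q = 8): {p=37, q=8}
  after event 5 (t=35: INC p by 5): {p=42, q=8}
  after event 6 (t=39: SET r = 39): {p=42, q=8, r=39}
  after event 7 (t=42: SET q = 1): {p=42, q=1, r=39}
  after event 8 (t=46: SET p = -5): {p=-5, q=1, r=39}
  after event 9 (t=52: SET q = 44): {p=-5, q=44, r=39}
  after event 10 (t=59: SET p = 16): {p=16, q=44, r=39}
  after event 11 (t=61: DEC r by 11): {p=16, q=44, r=28}
  after event 12 (t=62: INC q by 1): {p=16, q=45, r=28}

Answer: {p=16, q=45, r=28}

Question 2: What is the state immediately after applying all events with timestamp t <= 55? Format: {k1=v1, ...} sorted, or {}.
Apply events with t <= 55 (9 events):
  after event 1 (t=5: DEC p by 10): {p=-10}
  after event 2 (t=14: DEC q by 6): {p=-10, q=-6}
  after event 3 (t=23: SET p = 37): {p=37, q=-6}
  after event 4 (t=25: SET q = 8): {p=37, q=8}
  after event 5 (t=35: INC p by 5): {p=42, q=8}
  after event 6 (t=39: SET r = 39): {p=42, q=8, r=39}
  after event 7 (t=42: SET q = 1): {p=42, q=1, r=39}
  after event 8 (t=46: SET p = -5): {p=-5, q=1, r=39}
  after event 9 (t=52: SET q = 44): {p=-5, q=44, r=39}

Answer: {p=-5, q=44, r=39}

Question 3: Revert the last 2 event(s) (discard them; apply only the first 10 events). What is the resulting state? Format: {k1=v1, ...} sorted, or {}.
Answer: {p=16, q=44, r=39}

Derivation:
Keep first 10 events (discard last 2):
  after event 1 (t=5: DEC p by 10): {p=-10}
  after event 2 (t=14: DEC q by 6): {p=-10, q=-6}
  after event 3 (t=23: SET p = 37): {p=37, q=-6}
  after event 4 (t=25: SET q = 8): {p=37, q=8}
  after event 5 (t=35: INC p by 5): {p=42, q=8}
  after event 6 (t=39: SET r = 39): {p=42, q=8, r=39}
  after event 7 (t=42: SET q = 1): {p=42, q=1, r=39}
  after event 8 (t=46: SET p = -5): {p=-5, q=1, r=39}
  after event 9 (t=52: SET q = 44): {p=-5, q=44, r=39}
  after event 10 (t=59: SET p = 16): {p=16, q=44, r=39}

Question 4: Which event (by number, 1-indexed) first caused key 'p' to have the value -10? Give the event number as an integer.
Answer: 1

Derivation:
Looking for first event where p becomes -10:
  event 1: p (absent) -> -10  <-- first match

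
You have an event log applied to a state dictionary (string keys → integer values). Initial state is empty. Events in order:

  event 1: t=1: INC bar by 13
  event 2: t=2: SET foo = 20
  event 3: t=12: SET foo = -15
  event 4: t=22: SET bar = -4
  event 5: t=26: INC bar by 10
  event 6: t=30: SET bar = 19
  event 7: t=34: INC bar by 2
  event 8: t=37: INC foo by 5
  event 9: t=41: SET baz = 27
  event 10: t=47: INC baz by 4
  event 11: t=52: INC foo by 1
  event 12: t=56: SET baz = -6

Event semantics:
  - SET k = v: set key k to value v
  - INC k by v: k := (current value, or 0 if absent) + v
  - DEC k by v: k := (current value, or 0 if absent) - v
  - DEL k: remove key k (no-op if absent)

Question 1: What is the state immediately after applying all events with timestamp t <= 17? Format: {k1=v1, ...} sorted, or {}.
Apply events with t <= 17 (3 events):
  after event 1 (t=1: INC bar by 13): {bar=13}
  after event 2 (t=2: SET foo = 20): {bar=13, foo=20}
  after event 3 (t=12: SET foo = -15): {bar=13, foo=-15}

Answer: {bar=13, foo=-15}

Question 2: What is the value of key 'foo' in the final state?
Answer: -9

Derivation:
Track key 'foo' through all 12 events:
  event 1 (t=1: INC bar by 13): foo unchanged
  event 2 (t=2: SET foo = 20): foo (absent) -> 20
  event 3 (t=12: SET foo = -15): foo 20 -> -15
  event 4 (t=22: SET bar = -4): foo unchanged
  event 5 (t=26: INC bar by 10): foo unchanged
  event 6 (t=30: SET bar = 19): foo unchanged
  event 7 (t=34: INC bar by 2): foo unchanged
  event 8 (t=37: INC foo by 5): foo -15 -> -10
  event 9 (t=41: SET baz = 27): foo unchanged
  event 10 (t=47: INC baz by 4): foo unchanged
  event 11 (t=52: INC foo by 1): foo -10 -> -9
  event 12 (t=56: SET baz = -6): foo unchanged
Final: foo = -9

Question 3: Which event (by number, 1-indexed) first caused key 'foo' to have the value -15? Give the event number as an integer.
Answer: 3

Derivation:
Looking for first event where foo becomes -15:
  event 2: foo = 20
  event 3: foo 20 -> -15  <-- first match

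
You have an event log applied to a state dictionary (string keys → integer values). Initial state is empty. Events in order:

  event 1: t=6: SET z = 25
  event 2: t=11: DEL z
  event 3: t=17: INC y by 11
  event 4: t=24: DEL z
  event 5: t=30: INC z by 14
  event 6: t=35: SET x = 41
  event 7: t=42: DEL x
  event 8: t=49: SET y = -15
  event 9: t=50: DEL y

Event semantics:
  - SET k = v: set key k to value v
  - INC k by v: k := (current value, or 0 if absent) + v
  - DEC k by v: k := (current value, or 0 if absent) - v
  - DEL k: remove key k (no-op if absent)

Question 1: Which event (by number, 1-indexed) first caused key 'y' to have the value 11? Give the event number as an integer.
Looking for first event where y becomes 11:
  event 3: y (absent) -> 11  <-- first match

Answer: 3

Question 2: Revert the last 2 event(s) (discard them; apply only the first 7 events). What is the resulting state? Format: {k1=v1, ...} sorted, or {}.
Keep first 7 events (discard last 2):
  after event 1 (t=6: SET z = 25): {z=25}
  after event 2 (t=11: DEL z): {}
  after event 3 (t=17: INC y by 11): {y=11}
  after event 4 (t=24: DEL z): {y=11}
  after event 5 (t=30: INC z by 14): {y=11, z=14}
  after event 6 (t=35: SET x = 41): {x=41, y=11, z=14}
  after event 7 (t=42: DEL x): {y=11, z=14}

Answer: {y=11, z=14}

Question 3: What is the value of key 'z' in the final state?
Answer: 14

Derivation:
Track key 'z' through all 9 events:
  event 1 (t=6: SET z = 25): z (absent) -> 25
  event 2 (t=11: DEL z): z 25 -> (absent)
  event 3 (t=17: INC y by 11): z unchanged
  event 4 (t=24: DEL z): z (absent) -> (absent)
  event 5 (t=30: INC z by 14): z (absent) -> 14
  event 6 (t=35: SET x = 41): z unchanged
  event 7 (t=42: DEL x): z unchanged
  event 8 (t=49: SET y = -15): z unchanged
  event 9 (t=50: DEL y): z unchanged
Final: z = 14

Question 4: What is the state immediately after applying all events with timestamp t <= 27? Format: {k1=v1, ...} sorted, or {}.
Apply events with t <= 27 (4 events):
  after event 1 (t=6: SET z = 25): {z=25}
  after event 2 (t=11: DEL z): {}
  after event 3 (t=17: INC y by 11): {y=11}
  after event 4 (t=24: DEL z): {y=11}

Answer: {y=11}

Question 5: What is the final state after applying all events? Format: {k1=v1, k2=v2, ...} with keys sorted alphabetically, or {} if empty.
  after event 1 (t=6: SET z = 25): {z=25}
  after event 2 (t=11: DEL z): {}
  after event 3 (t=17: INC y by 11): {y=11}
  after event 4 (t=24: DEL z): {y=11}
  after event 5 (t=30: INC z by 14): {y=11, z=14}
  after event 6 (t=35: SET x = 41): {x=41, y=11, z=14}
  after event 7 (t=42: DEL x): {y=11, z=14}
  after event 8 (t=49: SET y = -15): {y=-15, z=14}
  after event 9 (t=50: DEL y): {z=14}

Answer: {z=14}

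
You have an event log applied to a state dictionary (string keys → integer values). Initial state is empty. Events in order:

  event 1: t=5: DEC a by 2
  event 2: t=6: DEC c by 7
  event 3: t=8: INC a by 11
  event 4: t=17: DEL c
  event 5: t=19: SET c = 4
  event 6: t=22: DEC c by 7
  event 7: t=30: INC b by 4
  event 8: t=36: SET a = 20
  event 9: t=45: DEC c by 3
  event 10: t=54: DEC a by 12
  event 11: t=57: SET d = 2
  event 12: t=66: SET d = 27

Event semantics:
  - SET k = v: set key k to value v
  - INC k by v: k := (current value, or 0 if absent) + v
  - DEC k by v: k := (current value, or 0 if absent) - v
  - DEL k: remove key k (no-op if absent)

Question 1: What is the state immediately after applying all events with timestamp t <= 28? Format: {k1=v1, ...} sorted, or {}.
Apply events with t <= 28 (6 events):
  after event 1 (t=5: DEC a by 2): {a=-2}
  after event 2 (t=6: DEC c by 7): {a=-2, c=-7}
  after event 3 (t=8: INC a by 11): {a=9, c=-7}
  after event 4 (t=17: DEL c): {a=9}
  after event 5 (t=19: SET c = 4): {a=9, c=4}
  after event 6 (t=22: DEC c by 7): {a=9, c=-3}

Answer: {a=9, c=-3}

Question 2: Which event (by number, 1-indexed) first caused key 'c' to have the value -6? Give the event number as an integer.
Answer: 9

Derivation:
Looking for first event where c becomes -6:
  event 2: c = -7
  event 3: c = -7
  event 4: c = (absent)
  event 5: c = 4
  event 6: c = -3
  event 7: c = -3
  event 8: c = -3
  event 9: c -3 -> -6  <-- first match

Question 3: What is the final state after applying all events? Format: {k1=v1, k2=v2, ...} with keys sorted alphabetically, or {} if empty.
  after event 1 (t=5: DEC a by 2): {a=-2}
  after event 2 (t=6: DEC c by 7): {a=-2, c=-7}
  after event 3 (t=8: INC a by 11): {a=9, c=-7}
  after event 4 (t=17: DEL c): {a=9}
  after event 5 (t=19: SET c = 4): {a=9, c=4}
  after event 6 (t=22: DEC c by 7): {a=9, c=-3}
  after event 7 (t=30: INC b by 4): {a=9, b=4, c=-3}
  after event 8 (t=36: SET a = 20): {a=20, b=4, c=-3}
  after event 9 (t=45: DEC c by 3): {a=20, b=4, c=-6}
  after event 10 (t=54: DEC a by 12): {a=8, b=4, c=-6}
  after event 11 (t=57: SET d = 2): {a=8, b=4, c=-6, d=2}
  after event 12 (t=66: SET d = 27): {a=8, b=4, c=-6, d=27}

Answer: {a=8, b=4, c=-6, d=27}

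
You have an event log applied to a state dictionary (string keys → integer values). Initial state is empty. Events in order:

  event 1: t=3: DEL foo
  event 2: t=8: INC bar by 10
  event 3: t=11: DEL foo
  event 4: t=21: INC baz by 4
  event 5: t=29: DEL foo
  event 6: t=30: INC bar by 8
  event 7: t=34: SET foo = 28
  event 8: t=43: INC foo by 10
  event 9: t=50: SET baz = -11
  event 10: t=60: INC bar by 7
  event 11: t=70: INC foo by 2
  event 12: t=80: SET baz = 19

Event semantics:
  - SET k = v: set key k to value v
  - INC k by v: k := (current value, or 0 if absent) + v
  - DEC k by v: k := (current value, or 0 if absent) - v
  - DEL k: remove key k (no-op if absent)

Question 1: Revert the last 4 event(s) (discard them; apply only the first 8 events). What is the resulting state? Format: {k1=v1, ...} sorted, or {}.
Keep first 8 events (discard last 4):
  after event 1 (t=3: DEL foo): {}
  after event 2 (t=8: INC bar by 10): {bar=10}
  after event 3 (t=11: DEL foo): {bar=10}
  after event 4 (t=21: INC baz by 4): {bar=10, baz=4}
  after event 5 (t=29: DEL foo): {bar=10, baz=4}
  after event 6 (t=30: INC bar by 8): {bar=18, baz=4}
  after event 7 (t=34: SET foo = 28): {bar=18, baz=4, foo=28}
  after event 8 (t=43: INC foo by 10): {bar=18, baz=4, foo=38}

Answer: {bar=18, baz=4, foo=38}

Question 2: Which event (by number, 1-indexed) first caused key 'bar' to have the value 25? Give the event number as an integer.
Looking for first event where bar becomes 25:
  event 2: bar = 10
  event 3: bar = 10
  event 4: bar = 10
  event 5: bar = 10
  event 6: bar = 18
  event 7: bar = 18
  event 8: bar = 18
  event 9: bar = 18
  event 10: bar 18 -> 25  <-- first match

Answer: 10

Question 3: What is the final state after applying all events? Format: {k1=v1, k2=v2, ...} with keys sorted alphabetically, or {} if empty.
Answer: {bar=25, baz=19, foo=40}

Derivation:
  after event 1 (t=3: DEL foo): {}
  after event 2 (t=8: INC bar by 10): {bar=10}
  after event 3 (t=11: DEL foo): {bar=10}
  after event 4 (t=21: INC baz by 4): {bar=10, baz=4}
  after event 5 (t=29: DEL foo): {bar=10, baz=4}
  after event 6 (t=30: INC bar by 8): {bar=18, baz=4}
  after event 7 (t=34: SET foo = 28): {bar=18, baz=4, foo=28}
  after event 8 (t=43: INC foo by 10): {bar=18, baz=4, foo=38}
  after event 9 (t=50: SET baz = -11): {bar=18, baz=-11, foo=38}
  after event 10 (t=60: INC bar by 7): {bar=25, baz=-11, foo=38}
  after event 11 (t=70: INC foo by 2): {bar=25, baz=-11, foo=40}
  after event 12 (t=80: SET baz = 19): {bar=25, baz=19, foo=40}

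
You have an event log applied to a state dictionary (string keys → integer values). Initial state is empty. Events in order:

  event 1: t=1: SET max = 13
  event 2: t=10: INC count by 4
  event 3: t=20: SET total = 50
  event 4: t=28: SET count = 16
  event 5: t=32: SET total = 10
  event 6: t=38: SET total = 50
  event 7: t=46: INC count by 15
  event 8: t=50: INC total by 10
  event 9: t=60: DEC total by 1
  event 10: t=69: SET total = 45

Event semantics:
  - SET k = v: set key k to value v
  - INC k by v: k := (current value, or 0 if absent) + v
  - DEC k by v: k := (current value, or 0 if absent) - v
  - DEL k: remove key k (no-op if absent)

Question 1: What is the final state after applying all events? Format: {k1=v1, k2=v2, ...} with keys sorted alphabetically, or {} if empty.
  after event 1 (t=1: SET max = 13): {max=13}
  after event 2 (t=10: INC count by 4): {count=4, max=13}
  after event 3 (t=20: SET total = 50): {count=4, max=13, total=50}
  after event 4 (t=28: SET count = 16): {count=16, max=13, total=50}
  after event 5 (t=32: SET total = 10): {count=16, max=13, total=10}
  after event 6 (t=38: SET total = 50): {count=16, max=13, total=50}
  after event 7 (t=46: INC count by 15): {count=31, max=13, total=50}
  after event 8 (t=50: INC total by 10): {count=31, max=13, total=60}
  after event 9 (t=60: DEC total by 1): {count=31, max=13, total=59}
  after event 10 (t=69: SET total = 45): {count=31, max=13, total=45}

Answer: {count=31, max=13, total=45}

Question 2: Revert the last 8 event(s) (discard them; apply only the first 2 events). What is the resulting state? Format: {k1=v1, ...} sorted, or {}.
Keep first 2 events (discard last 8):
  after event 1 (t=1: SET max = 13): {max=13}
  after event 2 (t=10: INC count by 4): {count=4, max=13}

Answer: {count=4, max=13}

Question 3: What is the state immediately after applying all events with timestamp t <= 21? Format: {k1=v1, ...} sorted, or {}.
Answer: {count=4, max=13, total=50}

Derivation:
Apply events with t <= 21 (3 events):
  after event 1 (t=1: SET max = 13): {max=13}
  after event 2 (t=10: INC count by 4): {count=4, max=13}
  after event 3 (t=20: SET total = 50): {count=4, max=13, total=50}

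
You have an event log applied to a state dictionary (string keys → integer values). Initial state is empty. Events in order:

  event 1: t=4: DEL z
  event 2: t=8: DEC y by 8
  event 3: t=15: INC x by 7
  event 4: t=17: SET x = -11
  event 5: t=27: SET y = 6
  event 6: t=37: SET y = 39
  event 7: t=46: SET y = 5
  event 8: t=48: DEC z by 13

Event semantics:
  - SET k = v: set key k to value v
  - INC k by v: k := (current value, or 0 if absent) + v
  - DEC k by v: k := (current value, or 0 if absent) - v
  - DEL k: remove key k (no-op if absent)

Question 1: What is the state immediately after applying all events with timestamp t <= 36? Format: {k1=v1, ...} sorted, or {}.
Apply events with t <= 36 (5 events):
  after event 1 (t=4: DEL z): {}
  after event 2 (t=8: DEC y by 8): {y=-8}
  after event 3 (t=15: INC x by 7): {x=7, y=-8}
  after event 4 (t=17: SET x = -11): {x=-11, y=-8}
  after event 5 (t=27: SET y = 6): {x=-11, y=6}

Answer: {x=-11, y=6}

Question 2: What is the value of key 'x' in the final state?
Track key 'x' through all 8 events:
  event 1 (t=4: DEL z): x unchanged
  event 2 (t=8: DEC y by 8): x unchanged
  event 3 (t=15: INC x by 7): x (absent) -> 7
  event 4 (t=17: SET x = -11): x 7 -> -11
  event 5 (t=27: SET y = 6): x unchanged
  event 6 (t=37: SET y = 39): x unchanged
  event 7 (t=46: SET y = 5): x unchanged
  event 8 (t=48: DEC z by 13): x unchanged
Final: x = -11

Answer: -11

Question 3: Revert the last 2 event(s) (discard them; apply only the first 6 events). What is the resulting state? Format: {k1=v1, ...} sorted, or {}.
Answer: {x=-11, y=39}

Derivation:
Keep first 6 events (discard last 2):
  after event 1 (t=4: DEL z): {}
  after event 2 (t=8: DEC y by 8): {y=-8}
  after event 3 (t=15: INC x by 7): {x=7, y=-8}
  after event 4 (t=17: SET x = -11): {x=-11, y=-8}
  after event 5 (t=27: SET y = 6): {x=-11, y=6}
  after event 6 (t=37: SET y = 39): {x=-11, y=39}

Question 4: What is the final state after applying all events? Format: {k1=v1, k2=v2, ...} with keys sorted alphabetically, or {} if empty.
Answer: {x=-11, y=5, z=-13}

Derivation:
  after event 1 (t=4: DEL z): {}
  after event 2 (t=8: DEC y by 8): {y=-8}
  after event 3 (t=15: INC x by 7): {x=7, y=-8}
  after event 4 (t=17: SET x = -11): {x=-11, y=-8}
  after event 5 (t=27: SET y = 6): {x=-11, y=6}
  after event 6 (t=37: SET y = 39): {x=-11, y=39}
  after event 7 (t=46: SET y = 5): {x=-11, y=5}
  after event 8 (t=48: DEC z by 13): {x=-11, y=5, z=-13}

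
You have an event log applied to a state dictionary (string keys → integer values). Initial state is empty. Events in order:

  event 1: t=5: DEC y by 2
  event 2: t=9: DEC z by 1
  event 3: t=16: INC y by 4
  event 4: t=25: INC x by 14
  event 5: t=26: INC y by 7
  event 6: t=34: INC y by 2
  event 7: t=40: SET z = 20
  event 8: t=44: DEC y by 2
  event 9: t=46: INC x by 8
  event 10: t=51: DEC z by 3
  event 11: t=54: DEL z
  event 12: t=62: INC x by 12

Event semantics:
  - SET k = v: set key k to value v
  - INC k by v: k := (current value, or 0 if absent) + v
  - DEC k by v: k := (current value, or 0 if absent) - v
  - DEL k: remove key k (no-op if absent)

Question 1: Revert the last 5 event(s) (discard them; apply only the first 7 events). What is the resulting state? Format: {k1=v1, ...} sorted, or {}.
Answer: {x=14, y=11, z=20}

Derivation:
Keep first 7 events (discard last 5):
  after event 1 (t=5: DEC y by 2): {y=-2}
  after event 2 (t=9: DEC z by 1): {y=-2, z=-1}
  after event 3 (t=16: INC y by 4): {y=2, z=-1}
  after event 4 (t=25: INC x by 14): {x=14, y=2, z=-1}
  after event 5 (t=26: INC y by 7): {x=14, y=9, z=-1}
  after event 6 (t=34: INC y by 2): {x=14, y=11, z=-1}
  after event 7 (t=40: SET z = 20): {x=14, y=11, z=20}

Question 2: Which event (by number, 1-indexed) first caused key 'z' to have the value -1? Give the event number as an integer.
Looking for first event where z becomes -1:
  event 2: z (absent) -> -1  <-- first match

Answer: 2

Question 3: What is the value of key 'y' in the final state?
Answer: 9

Derivation:
Track key 'y' through all 12 events:
  event 1 (t=5: DEC y by 2): y (absent) -> -2
  event 2 (t=9: DEC z by 1): y unchanged
  event 3 (t=16: INC y by 4): y -2 -> 2
  event 4 (t=25: INC x by 14): y unchanged
  event 5 (t=26: INC y by 7): y 2 -> 9
  event 6 (t=34: INC y by 2): y 9 -> 11
  event 7 (t=40: SET z = 20): y unchanged
  event 8 (t=44: DEC y by 2): y 11 -> 9
  event 9 (t=46: INC x by 8): y unchanged
  event 10 (t=51: DEC z by 3): y unchanged
  event 11 (t=54: DEL z): y unchanged
  event 12 (t=62: INC x by 12): y unchanged
Final: y = 9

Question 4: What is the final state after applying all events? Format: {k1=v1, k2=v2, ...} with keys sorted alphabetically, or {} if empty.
Answer: {x=34, y=9}

Derivation:
  after event 1 (t=5: DEC y by 2): {y=-2}
  after event 2 (t=9: DEC z by 1): {y=-2, z=-1}
  after event 3 (t=16: INC y by 4): {y=2, z=-1}
  after event 4 (t=25: INC x by 14): {x=14, y=2, z=-1}
  after event 5 (t=26: INC y by 7): {x=14, y=9, z=-1}
  after event 6 (t=34: INC y by 2): {x=14, y=11, z=-1}
  after event 7 (t=40: SET z = 20): {x=14, y=11, z=20}
  after event 8 (t=44: DEC y by 2): {x=14, y=9, z=20}
  after event 9 (t=46: INC x by 8): {x=22, y=9, z=20}
  after event 10 (t=51: DEC z by 3): {x=22, y=9, z=17}
  after event 11 (t=54: DEL z): {x=22, y=9}
  after event 12 (t=62: INC x by 12): {x=34, y=9}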